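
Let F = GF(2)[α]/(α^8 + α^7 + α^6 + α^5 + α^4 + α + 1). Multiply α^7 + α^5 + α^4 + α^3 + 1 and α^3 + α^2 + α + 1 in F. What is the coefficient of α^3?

1

Multiply in GF(2)[α]: (α^7 + α^5 + α^4 + α^3 + 1)·(α^3 + α^2 + α + 1) = α^10 + α^9 + α^7 + α^6 + α^5 + α^2 + α + 1.
Reduce using α^8 ≡ α^7 + α^6 + α^5 + α^4 + α + 1 (mod α^8 + α^7 + α^6 + α^5 + α^4 + α + 1).
Reduced: α^7 + α^6 + α^4 + α^3.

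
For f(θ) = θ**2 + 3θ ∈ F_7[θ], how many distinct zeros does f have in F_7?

2

Evaluate at each of the 7 elements of F_7:
f(0) = 0 → root; f(1) = 4; f(2) = 3; f(3) = 4; f(4) = 0 → root; f(5) = 5; f(6) = 5.
Roots: {0, 4}.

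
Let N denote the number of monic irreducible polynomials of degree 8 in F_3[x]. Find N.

810

By the necklace-counting formula, N_3(8) = (1/8) Σ_{d|8} μ(8/d)·3^d.
Divisors of 8: 1, 2, 4, 8; μ(8/d) for each: 0, 0, -1, 1.
Σ = − 3^4 + 3^8 = 6480.
N = 6480/8 = 810.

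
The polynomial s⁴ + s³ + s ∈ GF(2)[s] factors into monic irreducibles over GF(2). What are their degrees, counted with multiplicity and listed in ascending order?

Write g(s) = s⁴ + s³ + s.
Roots in GF(2): g(0) = 0 → root; g(1) = 1.
Linear factors from roots: (s).
Complete factorization: g(s) = (s)·(s³ + s² + 1).
Factor degrees with multiplicity: 1 + 3 = 4.

1, 3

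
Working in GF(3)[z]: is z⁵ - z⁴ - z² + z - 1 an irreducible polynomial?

Yes

Write P(z) = z⁵ - z⁴ - z² + z - 1.
Check for roots in GF(3): P(0) = 2; P(1) = 2; P(2) = 1.
No roots, so no linear factors.
Monic irreducibles of degree 2 over GF(3): z² + 1, z² + z - 1, z² - z - 1.
None of them divide P (all give nonzero remainder).
No irreducible factor of degree ≤ 2 exists, so P is irreducible over GF(3).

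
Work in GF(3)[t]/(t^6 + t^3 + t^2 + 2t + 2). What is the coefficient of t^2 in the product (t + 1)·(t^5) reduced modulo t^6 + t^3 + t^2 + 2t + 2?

Multiply in GF(3)[t]: (t + 1)·(t^5) = t^6 + t^5.
Reduce using t^6 ≡ 2t^3 + 2t^2 + t + 1 (mod t^6 + t^3 + t^2 + 2t + 2).
Reduced: t^5 + 2t^3 + 2t^2 + t + 1.

2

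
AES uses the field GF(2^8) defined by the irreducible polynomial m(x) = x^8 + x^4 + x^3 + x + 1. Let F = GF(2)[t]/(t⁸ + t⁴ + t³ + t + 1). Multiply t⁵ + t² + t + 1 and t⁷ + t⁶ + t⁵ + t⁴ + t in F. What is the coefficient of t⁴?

Multiply in GF(2)[t]: (t⁵ + t² + t + 1)·(t⁷ + t⁶ + t⁵ + t⁴ + t) = t¹² + t¹¹ + t¹⁰ + t⁷ + t⁴ + t³ + t² + t.
Reduce using t⁸ ≡ t⁴ + t³ + t + 1 (mod t⁸ + t⁴ + t³ + t + 1).
Reduced: t⁷ + 1.

0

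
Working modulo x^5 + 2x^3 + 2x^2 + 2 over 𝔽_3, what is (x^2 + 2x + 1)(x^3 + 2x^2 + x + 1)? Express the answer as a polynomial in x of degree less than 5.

Multiply in 𝔽_3[x]: (x^2 + 2x + 1)·(x^3 + 2x^2 + x + 1) = x^5 + x^4 + 2x^2 + 1.
Reduce using x^5 ≡ x^3 + x^2 + 1 (mod x^5 + 2x^3 + 2x^2 + 2).
Reduced: x^4 + x^3 + 2.

x^4 + x^3 + 2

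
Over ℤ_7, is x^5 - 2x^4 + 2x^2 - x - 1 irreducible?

Write m(x) = x^5 - 2x^4 + 2x^2 - x - 1.
Check for roots in ℤ_7: m(0) = 6; m(1) = 6; m(2) = 5; m(3) = 4; m(4) = 0 → root; m(5) = 1; m(6) = 6.
m(4) = 0, so (x − 4) divides m(x); m is reducible.

No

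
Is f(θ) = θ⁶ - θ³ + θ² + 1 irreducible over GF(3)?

Check for roots in GF(3): f(0) = 1; f(1) = 2; f(2) = 1.
No roots, so no linear factors.
Monic irreducibles of degree 2 over GF(3): θ² + 1, θ² + θ - 1, θ² - θ - 1.
None of them divide f (all give nonzero remainder).
Degree-3 irreducible divisors: test the 8 monic irreducibles of degree 3 over GF(3).
None of them divide f (all give nonzero remainder).
No irreducible factor of degree ≤ 3 exists, so f is irreducible over GF(3).

Yes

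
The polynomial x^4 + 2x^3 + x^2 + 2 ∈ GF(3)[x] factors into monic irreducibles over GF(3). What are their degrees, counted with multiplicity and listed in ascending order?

Write f(x) = x^4 + 2x^3 + x^2 + 2.
Roots in GF(3): f(0) = 2; f(1) = 0 → root; f(2) = 2.
Linear factors from roots: (x + 2).
Complete factorization: f(x) = (x + 2)^2·(x^2 + x + 2).
Factor degrees with multiplicity: 1 + 1 + 2 = 4.

1, 1, 2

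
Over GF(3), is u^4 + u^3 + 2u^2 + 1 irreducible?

Write P(u) = u^4 + u^3 + 2u^2 + 1.
Check for roots in GF(3): P(0) = 1; P(1) = 2; P(2) = 0 → root.
P(2) = 0, so (u − 2) divides P(u); P is reducible.

No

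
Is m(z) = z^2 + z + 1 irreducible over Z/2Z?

Check for roots in Z/2Z: m(0) = 1; m(1) = 1.
No roots. A degree-2 polynomial over a field with no linear factor is irreducible.

Yes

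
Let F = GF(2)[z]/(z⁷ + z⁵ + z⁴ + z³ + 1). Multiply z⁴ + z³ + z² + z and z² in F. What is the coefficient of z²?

0

Multiply in GF(2)[z]: (z⁴ + z³ + z² + z)·(z²) = z⁶ + z⁵ + z⁴ + z³.
Reduced: z⁶ + z⁵ + z⁴ + z³.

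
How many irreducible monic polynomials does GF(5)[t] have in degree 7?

11160

x^(5^7) − x is the product of all monic irreducibles of degree dividing 7; Möbius inversion gives N = (1/7) Σ μ(7/d)·5^d.
Divisors of 7: 1, 7; μ(7/d) for each: -1, 1.
Σ = − 5^1 + 5^7 = 78120.
N = 78120/7 = 11160.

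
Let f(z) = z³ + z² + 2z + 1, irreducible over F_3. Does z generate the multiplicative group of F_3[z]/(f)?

|GF(3^3)^×| = 3^3 − 1 = 26. Prime factorization: 26 = 2·13.
f is primitive ⇔ z has order 26 in GF(3)[z]/(f), i.e. z^(26/q) ≠ 1 for each prime q | 26.
z^(13) mod f = 2.
z^(2) mod f = z².
None equal 1, so z has full order 26; f is primitive.

Yes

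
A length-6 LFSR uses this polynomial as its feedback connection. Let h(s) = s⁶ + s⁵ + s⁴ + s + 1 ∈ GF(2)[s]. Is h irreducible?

Check for roots in GF(2): h(0) = 1; h(1) = 1.
No roots, so no linear factors.
Monic irreducibles of degree 2 over GF(2): s² + s + 1.
None of them divide h (all give nonzero remainder).
Monic irreducibles of degree 3 over GF(2): s³ + s + 1, s³ + s² + 1.
None of them divide h (all give nonzero remainder).
No irreducible factor of degree ≤ 3 exists, so h is irreducible over GF(2).

Yes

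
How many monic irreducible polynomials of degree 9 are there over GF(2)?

56

The number of monic irreducibles of degree 9 over GF(2) is (1/9)·Σ_{d∣9} μ(9/d) 2^d.
Divisors of 9: 1, 3, 9; μ(9/d) for each: 0, -1, 1.
Σ = − 2^3 + 2^9 = 504.
N = 504/9 = 56.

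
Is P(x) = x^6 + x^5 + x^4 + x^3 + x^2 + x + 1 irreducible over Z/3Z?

Yes

Check for roots in Z/3Z: P(0) = 1; P(1) = 1; P(2) = 1.
No roots, so no linear factors.
Monic irreducibles of degree 2 over GF(3): x^2 + 1, x^2 + x + 2, x^2 + 2x + 2.
None of them divide P (all give nonzero remainder).
Degree-3 irreducible divisors: test the 8 monic irreducibles of degree 3 over GF(3).
None of them divide P (all give nonzero remainder).
No irreducible factor of degree ≤ 3 exists, so P is irreducible over GF(3).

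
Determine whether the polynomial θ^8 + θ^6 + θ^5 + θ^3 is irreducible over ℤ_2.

Write f(θ) = θ^8 + θ^6 + θ^5 + θ^3.
Check for roots in ℤ_2: f(0) = 0 → root; f(1) = 0 → root.
f(0) = 0, so (θ) divides f(θ); f is reducible.

No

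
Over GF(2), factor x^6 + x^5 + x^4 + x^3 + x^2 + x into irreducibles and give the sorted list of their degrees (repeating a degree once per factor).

1, 1, 2, 2

Write f(x) = x^6 + x^5 + x^4 + x^3 + x^2 + x.
Roots in GF(2): f(0) = 0 → root; f(1) = 0 → root.
Linear factors from roots: (x), (x + 1).
Complete factorization: f(x) = (x)·(x + 1)·(x^2 + x + 1)^2.
Factor degrees with multiplicity: 1 + 1 + 2 + 2 = 6.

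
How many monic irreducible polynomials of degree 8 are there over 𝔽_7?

720300

Gauss's count: N_{7}(8) = (1/8) Σ_{d|8} μ(8/d)·7^d.
Divisors of 8: 1, 2, 4, 8; μ(8/d) for each: 0, 0, -1, 1.
Σ = − 7^4 + 7^8 = 5762400.
N = 5762400/8 = 720300.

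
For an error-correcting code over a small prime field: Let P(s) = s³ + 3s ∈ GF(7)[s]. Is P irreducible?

No

Check for roots in GF(7): P(0) = 0 → root; P(1) = 4; P(2) = 0 → root; P(3) = 1; P(4) = 6; P(5) = 0 → root; P(6) = 3.
P(0) = 0, so (s) divides P(s); P is reducible.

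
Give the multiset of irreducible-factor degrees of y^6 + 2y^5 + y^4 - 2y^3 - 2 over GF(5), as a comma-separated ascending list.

Write g(y) = y^6 + 2y^5 + y^4 - 2y^3 - 2.
Roots in GF(5): g(0) = 3; g(1) = 0 → root; g(2) = 1; g(3) = 0 → root; g(4) = 0 → root.
Linear factors from roots: (y - 1), (y + 2), (y + 1).
Complete factorization: g(y) = (y + 1)·(y + 2)·(y - 1)·(y^3 + 2y + 1).
Factor degrees with multiplicity: 1 + 1 + 1 + 3 = 6.

1, 1, 1, 3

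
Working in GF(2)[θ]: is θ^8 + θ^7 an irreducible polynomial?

No

Write f(θ) = θ^8 + θ^7.
Check for roots in GF(2): f(0) = 0 → root; f(1) = 0 → root.
f(0) = 0, so (θ) divides f(θ); f is reducible.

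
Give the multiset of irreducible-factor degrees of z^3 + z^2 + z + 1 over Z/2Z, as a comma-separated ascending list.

1, 1, 1

Write h(z) = z^3 + z^2 + z + 1.
Roots in Z/2Z: h(0) = 1; h(1) = 0 → root.
Linear factors from roots: (z + 1).
Complete factorization: h(z) = (z + 1)^3.
Factor degrees with multiplicity: 1 + 1 + 1 = 3.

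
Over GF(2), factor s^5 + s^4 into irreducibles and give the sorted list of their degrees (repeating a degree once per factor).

Write h(s) = s^5 + s^4.
Roots in GF(2): h(0) = 0 → root; h(1) = 0 → root.
Linear factors from roots: (s), (s + 1).
Complete factorization: h(s) = (s + 1)·(s)^4.
Factor degrees with multiplicity: 1 + 1 + 1 + 1 + 1 = 5.

1, 1, 1, 1, 1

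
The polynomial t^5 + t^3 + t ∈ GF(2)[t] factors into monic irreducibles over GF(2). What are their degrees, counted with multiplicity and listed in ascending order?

1, 2, 2

Write h(t) = t^5 + t^3 + t.
Roots in GF(2): h(0) = 0 → root; h(1) = 1.
Linear factors from roots: (t).
Complete factorization: h(t) = (t)·(t^2 + t + 1)^2.
Factor degrees with multiplicity: 1 + 2 + 2 = 5.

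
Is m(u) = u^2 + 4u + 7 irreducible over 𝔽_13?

Check each element of 𝔽_13 for a root: m(0)=7, m(1)=12, m(2)=6, m(3)=2, m(4)=0, m(5)=0, m(6)=2, m(7)=6, m(8)=12, m(9)=7, m(10)=4, m(11)=3, m(12)=4.
m(4) = 0, so (u − 4) divides m(u); m is reducible.

No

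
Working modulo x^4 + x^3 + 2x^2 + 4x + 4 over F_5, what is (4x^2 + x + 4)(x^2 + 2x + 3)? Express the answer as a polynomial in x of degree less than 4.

Multiply in F_5[x]: (4x^2 + x + 4)·(x^2 + 2x + 3) = 4x^4 + 4x^3 + 3x^2 + x + 2.
Reduce using x^4 ≡ 4x^3 + 3x^2 + x + 1 (mod x^4 + x^3 + 2x^2 + 4x + 4).
Reduced: 1.

1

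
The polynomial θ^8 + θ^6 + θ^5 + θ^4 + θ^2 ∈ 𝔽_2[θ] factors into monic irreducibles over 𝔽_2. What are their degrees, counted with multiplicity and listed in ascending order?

1, 1, 2, 4

Write f(θ) = θ^8 + θ^6 + θ^5 + θ^4 + θ^2.
Roots in 𝔽_2: f(0) = 0 → root; f(1) = 1.
Linear factors from roots: (θ).
Complete factorization: f(θ) = (θ)^2·(θ^2 + θ + 1)·(θ^4 + θ^3 + θ^2 + θ + 1).
Factor degrees with multiplicity: 1 + 1 + 2 + 4 = 8.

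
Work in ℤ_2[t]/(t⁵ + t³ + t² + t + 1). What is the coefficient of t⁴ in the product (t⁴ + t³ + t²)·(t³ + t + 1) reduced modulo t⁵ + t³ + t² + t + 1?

Multiply in ℤ_2[t]: (t⁴ + t³ + t²)·(t³ + t + 1) = t⁷ + t⁶ + t².
Reduce using t⁵ ≡ t³ + t² + t + 1 (mod t⁵ + t³ + t² + t + 1).
Reduced: t³ + 1.

0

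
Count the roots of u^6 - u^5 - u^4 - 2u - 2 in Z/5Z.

Write g(u) = u^6 - u^5 - u^4 - 2u - 2.
Evaluate at each of the 5 elements of Z/5Z:
g(0) = 3; g(1) = 0 → root; g(2) = 0 → root; g(3) = 2; g(4) = 1.
Roots: {1, 2}.

2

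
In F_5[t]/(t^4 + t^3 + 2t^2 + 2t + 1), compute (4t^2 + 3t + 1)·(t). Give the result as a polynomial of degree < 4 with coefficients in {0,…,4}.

Multiply in F_5[t]: (4t^2 + 3t + 1)·(t) = 4t^3 + 3t^2 + t.
Reduced: 4t^3 + 3t^2 + t.

4t^3 + 3t^2 + t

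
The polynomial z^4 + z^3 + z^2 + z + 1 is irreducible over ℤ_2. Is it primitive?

Write f(z) = z^4 + z^3 + z^2 + z + 1.
|GF(2^4)^×| = 2^4 − 1 = 15. Prime factorization: 15 = 3·5.
f is primitive ⇔ z has order 15 in GF(2)[z]/(f), i.e. z^(15/q) ≠ 1 for each prime q | 15.
z^(5) mod f = 1
z^(3) mod f = z^3.
Since z^(5) = 1, the order of z divides 5 < 15; not primitive.

No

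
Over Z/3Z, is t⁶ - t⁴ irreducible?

No

Write m(t) = t⁶ - t⁴.
Check for roots in Z/3Z: m(0) = 0 → root; m(1) = 0 → root; m(2) = 0 → root.
m(0) = 0, so (t) divides m(t); m is reducible.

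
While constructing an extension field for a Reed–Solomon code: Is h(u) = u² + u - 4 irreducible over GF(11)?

Check each element of GF(11) for a root: h(0)=7, h(1)=9, h(2)=2, h(3)=8, h(4)=5, h(5)=4, h(6)=5, h(7)=8, h(8)=2, h(9)=9, h(10)=7.
No roots. A degree-2 polynomial over a field with no linear factor is irreducible.

Yes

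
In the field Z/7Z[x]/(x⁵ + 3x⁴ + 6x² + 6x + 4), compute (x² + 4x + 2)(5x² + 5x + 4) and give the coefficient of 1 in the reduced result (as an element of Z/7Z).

Multiply in Z/7Z[x]: (x² + 4x + 2)·(5x² + 5x + 4) = 5x⁴ + 4x³ + 6x² + 5x + 1.
Reduced: 5x⁴ + 4x³ + 6x² + 5x + 1.

1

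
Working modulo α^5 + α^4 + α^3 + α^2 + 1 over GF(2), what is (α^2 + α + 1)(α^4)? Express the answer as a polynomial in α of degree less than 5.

α^3 + α

Multiply in GF(2)[α]: (α^2 + α + 1)·(α^4) = α^6 + α^5 + α^4.
Reduce using α^5 ≡ α^4 + α^3 + α^2 + 1 (mod α^5 + α^4 + α^3 + α^2 + 1).
Reduced: α^3 + α.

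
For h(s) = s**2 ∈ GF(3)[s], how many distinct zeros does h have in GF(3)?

1

Evaluate at each of the 3 elements of GF(3):
h(0) = 0 → root; h(1) = 1; h(2) = 1.
Roots: {0}.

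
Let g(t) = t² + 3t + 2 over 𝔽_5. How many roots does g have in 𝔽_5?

2

Evaluate at each of the 5 elements of 𝔽_5:
g(0) = 2; g(1) = 1; g(2) = 2; g(3) = 0 → root; g(4) = 0 → root.
Roots: {3, 4}.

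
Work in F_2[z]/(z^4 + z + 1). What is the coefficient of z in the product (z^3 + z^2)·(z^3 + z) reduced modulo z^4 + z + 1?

0

Multiply in F_2[z]: (z^3 + z^2)·(z^3 + z) = z^6 + z^5 + z^4 + z^3.
Reduce using z^4 ≡ z + 1 (mod z^4 + z + 1).
Reduced: 1.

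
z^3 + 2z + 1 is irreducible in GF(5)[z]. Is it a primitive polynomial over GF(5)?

Write f(z) = z^3 + 2z + 1.
|GF(5^3)^×| = 5^3 − 1 = 124. Prime factorization: 124 = 2^2·31.
f is primitive ⇔ z has order 124 in GF(5)[z]/(f), i.e. z^(124/q) ≠ 1 for each prime q | 124.
z^(62) mod f = 1
z^(4) mod f = 3z^2 + 4z.
Since z^(62) = 1, the order of z divides 62 < 124; not primitive.

No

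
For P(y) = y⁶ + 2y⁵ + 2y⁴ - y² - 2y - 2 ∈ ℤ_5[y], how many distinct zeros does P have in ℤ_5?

4

Evaluate at each of the 5 elements of ℤ_5:
P(0) = 3; P(1) = 0 → root; P(2) = 0 → root; P(3) = 0 → root; P(4) = 0 → root.
Roots: {1, 2, 3, 4}.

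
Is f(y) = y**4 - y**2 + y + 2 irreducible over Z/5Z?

Yes

Check for roots in Z/5Z: f(0) = 2; f(1) = 3; f(2) = 1; f(3) = 2; f(4) = 1.
No roots, so no linear factors.
Degree-2 irreducible divisors: test the 10 monic irreducibles of degree 2 over GF(5).
None of them divide f (all give nonzero remainder).
No irreducible factor of degree ≤ 2 exists, so f is irreducible over GF(5).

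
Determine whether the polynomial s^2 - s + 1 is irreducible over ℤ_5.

Yes

Write f(s) = s^2 - s + 1.
Check for roots in ℤ_5: f(0) = 1; f(1) = 1; f(2) = 3; f(3) = 2; f(4) = 3.
No roots. A degree-2 polynomial over a field with no linear factor is irreducible.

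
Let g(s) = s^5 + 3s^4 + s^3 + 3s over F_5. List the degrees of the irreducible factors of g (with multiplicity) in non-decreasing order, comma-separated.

Roots in F_5: g(0) = 0 → root; g(1) = 3; g(2) = 4; g(3) = 2; g(4) = 3.
Linear factors from roots: (s).
Complete factorization: g(s) = (s)·(s^2 + s + 1)·(s^2 + 2s + 3).
Factor degrees with multiplicity: 1 + 2 + 2 = 5.

1, 2, 2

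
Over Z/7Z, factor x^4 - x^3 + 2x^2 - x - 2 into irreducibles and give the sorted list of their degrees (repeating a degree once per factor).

Write h(x) = x^4 - x^3 + 2x^2 - x - 2.
Complete factorization: h(x) = (x^2 + 2x + 2)·(x^2 - 3x - 1).
Factor degrees with multiplicity: 2 + 2 = 4.

2, 2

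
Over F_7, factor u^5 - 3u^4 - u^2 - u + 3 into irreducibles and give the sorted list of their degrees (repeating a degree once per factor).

2, 3

Write h(u) = u^5 - 3u^4 - u^2 - u + 3.
Complete factorization: h(u) = (u^2 + u - 1)·(u^3 + 3u^2 - 2u - 3).
Factor degrees with multiplicity: 2 + 3 = 5.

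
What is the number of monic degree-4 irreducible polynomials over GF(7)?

By the necklace-counting formula, N_7(4) = (1/4) Σ_{d|4} μ(4/d)·7^d.
Divisors of 4: 1, 2, 4; μ(4/d) for each: 0, -1, 1.
Σ = − 7^2 + 7^4 = 2352.
N = 2352/4 = 588.

588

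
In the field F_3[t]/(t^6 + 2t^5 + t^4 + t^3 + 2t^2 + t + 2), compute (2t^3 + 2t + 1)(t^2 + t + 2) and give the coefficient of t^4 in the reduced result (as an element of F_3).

2

Multiply in F_3[t]: (2t^3 + 2t + 1)·(t^2 + t + 2) = 2t^5 + 2t^4 + 2t + 2.
Reduced: 2t^5 + 2t^4 + 2t + 2.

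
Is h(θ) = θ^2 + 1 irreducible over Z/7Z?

Check for roots in Z/7Z: h(0) = 1; h(1) = 2; h(2) = 5; h(3) = 3; h(4) = 3; h(5) = 5; h(6) = 2.
No roots. A degree-2 polynomial over a field with no linear factor is irreducible.

Yes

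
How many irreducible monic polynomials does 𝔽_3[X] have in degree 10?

Gauss's count: N_{3}(10) = (1/10) Σ_{d|10} μ(10/d)·3^d.
Divisors of 10: 1, 2, 5, 10; μ(10/d) for each: 1, -1, -1, 1.
Σ = 3^1 − 3^2 − 3^5 + 3^10 = 58800.
N = 58800/10 = 5880.

5880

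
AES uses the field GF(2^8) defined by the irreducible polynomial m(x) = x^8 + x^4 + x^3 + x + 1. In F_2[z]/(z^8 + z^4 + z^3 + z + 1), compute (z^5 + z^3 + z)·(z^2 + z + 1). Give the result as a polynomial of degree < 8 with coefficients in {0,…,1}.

Multiply in F_2[z]: (z^5 + z^3 + z)·(z^2 + z + 1) = z^7 + z^6 + z^4 + z^2 + z.
Reduced: z^7 + z^6 + z^4 + z^2 + z.

z^7 + z^6 + z^4 + z^2 + z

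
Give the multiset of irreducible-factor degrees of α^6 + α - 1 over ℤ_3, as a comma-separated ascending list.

6

Write f(α) = α^6 + α - 1.
Roots in ℤ_3: f(0) = 2; f(1) = 1; f(2) = 2.
Complete factorization: f(α) = (α^6 + α - 1).
Factor degrees with multiplicity: 6 = 6.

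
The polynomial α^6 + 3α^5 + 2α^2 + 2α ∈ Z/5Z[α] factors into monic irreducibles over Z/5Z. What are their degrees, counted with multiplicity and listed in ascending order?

1, 2, 3

Write g(α) = α^6 + 3α^5 + 2α^2 + 2α.
Roots in Z/5Z: g(0) = 0 → root; g(1) = 3; g(2) = 2; g(3) = 2; g(4) = 3.
Linear factors from roots: (α).
Complete factorization: g(α) = (α)·(α^2 + 2α + 4)·(α^3 + α^2 + 4α + 3).
Factor degrees with multiplicity: 1 + 2 + 3 = 6.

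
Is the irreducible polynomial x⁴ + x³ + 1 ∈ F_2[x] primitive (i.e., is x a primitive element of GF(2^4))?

Write f(x) = x⁴ + x³ + 1.
|GF(2^4)^×| = 2^4 − 1 = 15. Prime factorization: 15 = 3·5.
f is primitive ⇔ x has order 15 in GF(2)[x]/(f), i.e. x^(15/q) ≠ 1 for each prime q | 15.
x^(5) mod f = x³ + x + 1.
x^(3) mod f = x³.
None equal 1, so x has full order 15; f is primitive.

Yes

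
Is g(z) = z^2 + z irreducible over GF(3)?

No

Check for roots in GF(3): g(0) = 0 → root; g(1) = 2; g(2) = 0 → root.
g(0) = 0, so (z) divides g(z); g is reducible.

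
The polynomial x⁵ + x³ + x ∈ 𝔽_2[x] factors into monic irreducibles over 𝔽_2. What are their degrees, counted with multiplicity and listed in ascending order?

1, 2, 2

Write h(x) = x⁵ + x³ + x.
Roots in 𝔽_2: h(0) = 0 → root; h(1) = 1.
Linear factors from roots: (x).
Complete factorization: h(x) = (x)·(x² + x + 1)^2.
Factor degrees with multiplicity: 1 + 2 + 2 = 5.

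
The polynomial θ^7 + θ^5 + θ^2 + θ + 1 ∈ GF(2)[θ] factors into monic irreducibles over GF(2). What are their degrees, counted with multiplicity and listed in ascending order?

7

Write f(θ) = θ^7 + θ^5 + θ^2 + θ + 1.
Roots in GF(2): f(0) = 1; f(1) = 1.
Complete factorization: f(θ) = (θ^7 + θ^5 + θ^2 + θ + 1).
Factor degrees with multiplicity: 7 = 7.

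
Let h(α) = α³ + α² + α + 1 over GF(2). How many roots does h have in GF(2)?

1

Evaluate at each of the 2 elements of GF(2):
h(0) = 1; h(1) = 0 → root.
Roots: {1}.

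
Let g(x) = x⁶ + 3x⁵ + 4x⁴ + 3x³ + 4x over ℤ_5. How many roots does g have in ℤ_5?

Evaluate at each of the 5 elements of ℤ_5:
g(0) = 0 → root; g(1) = 0 → root; g(2) = 1; g(3) = 0 → root; g(4) = 0 → root.
Roots: {0, 1, 3, 4}.

4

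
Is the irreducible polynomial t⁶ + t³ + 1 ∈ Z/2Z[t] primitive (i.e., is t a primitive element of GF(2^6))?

No

Write f(t) = t⁶ + t³ + 1.
|GF(2^6)^×| = 2^6 − 1 = 63. Prime factorization: 63 = 3^2·7.
f is primitive ⇔ t has order 63 in GF(2)[t]/(f), i.e. t^(63/q) ≠ 1 for each prime q | 63.
t^(21) mod f = t³.
t^(9) mod f = 1
Since t^(9) = 1, the order of t divides 9 < 63; not primitive.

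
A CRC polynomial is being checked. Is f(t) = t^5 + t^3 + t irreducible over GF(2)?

No

Check for roots in GF(2): f(0) = 0 → root; f(1) = 1.
f(0) = 0, so (t) divides f(t); f is reducible.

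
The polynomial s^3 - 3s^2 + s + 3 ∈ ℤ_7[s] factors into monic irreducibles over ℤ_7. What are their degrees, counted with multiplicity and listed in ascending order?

Write h(s) = s^3 - 3s^2 + s + 3.
Complete factorization: h(s) = (s^3 - 3s^2 + s + 3).
Factor degrees with multiplicity: 3 = 3.

3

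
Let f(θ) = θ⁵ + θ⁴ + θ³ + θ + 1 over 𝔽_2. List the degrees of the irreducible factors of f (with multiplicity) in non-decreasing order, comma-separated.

Roots in 𝔽_2: f(0) = 1; f(1) = 1.
Complete factorization: f(θ) = (θ⁵ + θ⁴ + θ³ + θ + 1).
Factor degrees with multiplicity: 5 = 5.

5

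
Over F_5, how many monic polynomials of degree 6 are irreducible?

The number of monic irreducibles of degree 6 over GF(5) is (1/6)·Σ_{d∣6} μ(6/d) 5^d.
Divisors of 6: 1, 2, 3, 6; μ(6/d) for each: 1, -1, -1, 1.
Σ = 5^1 − 5^2 − 5^3 + 5^6 = 15480.
N = 15480/6 = 2580.

2580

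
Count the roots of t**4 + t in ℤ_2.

Write h(t) = t**4 + t.
Evaluate at each of the 2 elements of ℤ_2:
h(0) = 0 → root; h(1) = 0 → root.
Roots: {0, 1}.

2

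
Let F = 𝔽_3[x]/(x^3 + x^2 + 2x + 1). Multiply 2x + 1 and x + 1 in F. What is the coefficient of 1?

Multiply in 𝔽_3[x]: (2x + 1)·(x + 1) = 2x^2 + 1.
Reduced: 2x^2 + 1.

1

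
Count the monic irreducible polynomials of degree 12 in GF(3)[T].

The number of monic irreducibles of degree 12 over GF(3) is (1/12)·Σ_{d∣12} μ(12/d) 3^d.
Divisors of 12: 1, 2, 3, 4, 6, 12; μ(12/d) for each: 0, 1, 0, -1, -1, 1.
Σ = 3^2 − 3^4 − 3^6 + 3^12 = 530640.
N = 530640/12 = 44220.

44220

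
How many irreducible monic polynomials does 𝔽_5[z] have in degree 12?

By the necklace-counting formula, N_5(12) = (1/12) Σ_{d|12} μ(12/d)·5^d.
Divisors of 12: 1, 2, 3, 4, 6, 12; μ(12/d) for each: 0, 1, 0, -1, -1, 1.
Σ = 5^2 − 5^4 − 5^6 + 5^12 = 244124400.
N = 244124400/12 = 20343700.

20343700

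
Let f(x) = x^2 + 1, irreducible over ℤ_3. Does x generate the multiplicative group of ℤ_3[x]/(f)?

No

|GF(3^2)^×| = 3^2 − 1 = 8. Prime factorization: 8 = 2^3.
f is primitive ⇔ x has order 8 in GF(3)[x]/(f), i.e. x^(8/q) ≠ 1 for each prime q | 8.
x^(4) mod f = 1
Since x^(4) = 1, the order of x divides 4 < 8; not primitive.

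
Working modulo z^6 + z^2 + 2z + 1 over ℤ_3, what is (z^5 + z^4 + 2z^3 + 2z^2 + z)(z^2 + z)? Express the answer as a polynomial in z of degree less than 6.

z^4 + 2z^3 + z + 1

Multiply in ℤ_3[z]: (z^5 + z^4 + 2z^3 + 2z^2 + z)·(z^2 + z) = z^7 + 2z^6 + z^4 + z^2.
Reduce using z^6 ≡ 2z^2 + z + 2 (mod z^6 + z^2 + 2z + 1).
Reduced: z^4 + 2z^3 + z + 1.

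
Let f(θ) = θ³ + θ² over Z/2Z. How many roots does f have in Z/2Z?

Evaluate at each of the 2 elements of Z/2Z:
f(0) = 0 → root; f(1) = 0 → root.
Roots: {0, 1}.

2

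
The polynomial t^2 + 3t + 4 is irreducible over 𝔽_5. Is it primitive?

Write f(t) = t^2 + 3t + 4.
|GF(5^2)^×| = 5^2 − 1 = 24. Prime factorization: 24 = 2^3·3.
f is primitive ⇔ t has order 24 in GF(5)[t]/(f), i.e. t^(24/q) ≠ 1 for each prime q | 24.
t^(12) mod f = 1
t^(8) mod f = 3t + 4.
Since t^(12) = 1, the order of t divides 12 < 24; not primitive.

No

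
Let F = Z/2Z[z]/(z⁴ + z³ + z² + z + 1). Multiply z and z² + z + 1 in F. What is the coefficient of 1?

0

Multiply in Z/2Z[z]: (z)·(z² + z + 1) = z³ + z² + z.
Reduced: z³ + z² + z.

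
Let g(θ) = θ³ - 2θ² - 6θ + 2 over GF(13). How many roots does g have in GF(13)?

Evaluate at each of the 13 elements of GF(13):
g(0) = 2; g(1) = 8; g(2) = 3; g(3) = 6; g(4) = 10; g(5) = 8; g(6) = 6; g(7) = 10; g(8) = 0 → root; g(9) = 8; g(10) = 1; g(11) = 11; g(12) = 5.
Roots: {8}.

1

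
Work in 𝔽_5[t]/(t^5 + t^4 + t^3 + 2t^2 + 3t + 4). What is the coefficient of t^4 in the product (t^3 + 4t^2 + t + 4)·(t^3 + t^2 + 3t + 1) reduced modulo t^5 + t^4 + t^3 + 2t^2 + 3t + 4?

3

Multiply in 𝔽_5[t]: (t^3 + 4t^2 + t + 4)·(t^3 + t^2 + 3t + 1) = t^6 + 3t^4 + 3t^3 + t^2 + 3t + 4.
Reduce using t^5 ≡ 4t^4 + 4t^3 + 3t^2 + 2t + 1 (mod t^5 + t^4 + t^3 + 2t^2 + 3t + 4).
Reduced: 3t^4 + 2t^3 + 2t + 3.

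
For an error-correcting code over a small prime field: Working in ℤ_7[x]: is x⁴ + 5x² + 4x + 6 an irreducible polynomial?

Write P(x) = x⁴ + 5x² + 4x + 6.
Check for roots in ℤ_7: P(0) = 6; P(1) = 2; P(2) = 1; P(3) = 4; P(4) = 1; P(5) = 6; P(6) = 1.
No roots, so no linear factors.
Degree-2 irreducible divisors: test the 21 monic irreducibles of degree 2 over GF(7).
None of them divide P (all give nonzero remainder).
No irreducible factor of degree ≤ 2 exists, so P is irreducible over GF(7).

Yes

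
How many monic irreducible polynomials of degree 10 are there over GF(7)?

28245840

x^(7^10) − x is the product of all monic irreducibles of degree dividing 10; Möbius inversion gives N = (1/10) Σ μ(10/d)·7^d.
Divisors of 10: 1, 2, 5, 10; μ(10/d) for each: 1, -1, -1, 1.
Σ = 7^1 − 7^2 − 7^5 + 7^10 = 282458400.
N = 282458400/10 = 28245840.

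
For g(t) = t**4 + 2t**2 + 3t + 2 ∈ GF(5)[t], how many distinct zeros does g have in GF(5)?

1

Evaluate at each of the 5 elements of GF(5):
g(0) = 2; g(1) = 3; g(2) = 2; g(3) = 0 → root; g(4) = 2.
Roots: {3}.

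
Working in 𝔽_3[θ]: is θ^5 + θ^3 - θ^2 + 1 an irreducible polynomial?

Write f(θ) = θ^5 + θ^3 - θ^2 + 1.
Check for roots in 𝔽_3: f(0) = 1; f(1) = 2; f(2) = 1.
No roots, so no linear factors.
Monic irreducibles of degree 2 over GF(3): θ^2 + 1, θ^2 + θ - 1, θ^2 - θ - 1.
None of them divide f (all give nonzero remainder).
No irreducible factor of degree ≤ 2 exists, so f is irreducible over GF(3).

Yes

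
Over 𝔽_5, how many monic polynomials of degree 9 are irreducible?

217000

x^(5^9) − x is the product of all monic irreducibles of degree dividing 9; Möbius inversion gives N = (1/9) Σ μ(9/d)·5^d.
Divisors of 9: 1, 3, 9; μ(9/d) for each: 0, -1, 1.
Σ = − 5^3 + 5^9 = 1953000.
N = 1953000/9 = 217000.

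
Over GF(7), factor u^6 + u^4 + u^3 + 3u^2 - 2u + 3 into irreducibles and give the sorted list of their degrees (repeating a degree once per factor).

Write h(u) = u^6 + u^4 + u^3 + 3u^2 - 2u + 3.
Linear factors from roots: (u - 1), (u - 3), (u + 3), (u + 2).
Complete factorization: h(u) = (u + 2)·(u + 3)·(u - 3)·(u - 1)·(u^2 - u - 1).
Factor degrees with multiplicity: 1 + 1 + 1 + 1 + 2 = 6.

1, 1, 1, 1, 2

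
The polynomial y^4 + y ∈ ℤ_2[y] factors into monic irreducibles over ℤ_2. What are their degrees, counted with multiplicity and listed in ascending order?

Write g(y) = y^4 + y.
Roots in ℤ_2: g(0) = 0 → root; g(1) = 0 → root.
Linear factors from roots: (y), (y + 1).
Complete factorization: g(y) = (y)·(y + 1)·(y^2 + y + 1).
Factor degrees with multiplicity: 1 + 1 + 2 = 4.

1, 1, 2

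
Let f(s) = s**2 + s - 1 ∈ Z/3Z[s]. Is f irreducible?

Yes

Check for roots in Z/3Z: f(0) = 2; f(1) = 1; f(2) = 2.
No roots. A degree-2 polynomial over a field with no linear factor is irreducible.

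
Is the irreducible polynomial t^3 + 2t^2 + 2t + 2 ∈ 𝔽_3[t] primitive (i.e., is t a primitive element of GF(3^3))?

No

Write f(t) = t^3 + 2t^2 + 2t + 2.
|GF(3^3)^×| = 3^3 − 1 = 26. Prime factorization: 26 = 2·13.
f is primitive ⇔ t has order 26 in GF(3)[t]/(f), i.e. t^(26/q) ≠ 1 for each prime q | 26.
t^(13) mod f = 1
t^(2) mod f = t^2.
Since t^(13) = 1, the order of t divides 13 < 26; not primitive.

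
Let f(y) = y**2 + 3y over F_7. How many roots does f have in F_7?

2

Evaluate at each of the 7 elements of F_7:
f(0) = 0 → root; f(1) = 4; f(2) = 3; f(3) = 4; f(4) = 0 → root; f(5) = 5; f(6) = 5.
Roots: {0, 4}.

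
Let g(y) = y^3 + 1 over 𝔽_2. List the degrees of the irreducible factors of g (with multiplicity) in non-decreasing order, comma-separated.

1, 2

Roots in 𝔽_2: g(0) = 1; g(1) = 0 → root.
Linear factors from roots: (y + 1).
Complete factorization: g(y) = (y + 1)·(y^2 + y + 1).
Factor degrees with multiplicity: 1 + 2 = 3.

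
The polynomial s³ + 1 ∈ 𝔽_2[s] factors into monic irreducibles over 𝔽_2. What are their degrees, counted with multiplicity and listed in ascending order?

Write g(s) = s³ + 1.
Roots in 𝔽_2: g(0) = 1; g(1) = 0 → root.
Linear factors from roots: (s + 1).
Complete factorization: g(s) = (s + 1)·(s² + s + 1).
Factor degrees with multiplicity: 1 + 2 = 3.

1, 2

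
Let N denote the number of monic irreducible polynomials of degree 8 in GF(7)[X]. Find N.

The number of monic irreducibles of degree 8 over GF(7) is (1/8)·Σ_{d∣8} μ(8/d) 7^d.
Divisors of 8: 1, 2, 4, 8; μ(8/d) for each: 0, 0, -1, 1.
Σ = − 7^4 + 7^8 = 5762400.
N = 5762400/8 = 720300.

720300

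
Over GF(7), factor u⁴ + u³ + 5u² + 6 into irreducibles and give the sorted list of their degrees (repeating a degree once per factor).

1, 3

Write g(u) = u⁴ + u³ + 5u² + 6.
Linear factors from roots: (u + 3).
Complete factorization: g(u) = (u + 3)·(u³ + 5u² + 4u + 2).
Factor degrees with multiplicity: 1 + 3 = 4.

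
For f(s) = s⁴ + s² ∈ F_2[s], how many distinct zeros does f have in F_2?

Evaluate at each of the 2 elements of F_2:
f(0) = 0 → root; f(1) = 0 → root.
Roots: {0, 1}.

2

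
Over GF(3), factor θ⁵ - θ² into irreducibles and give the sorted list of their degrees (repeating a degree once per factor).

1, 1, 1, 1, 1

Write h(θ) = θ⁵ - θ².
Roots in GF(3): h(0) = 0 → root; h(1) = 0 → root; h(2) = 1.
Linear factors from roots: (θ), (θ - 1).
Complete factorization: h(θ) = (θ)^2·(θ - 1)^3.
Factor degrees with multiplicity: 1 + 1 + 1 + 1 + 1 = 5.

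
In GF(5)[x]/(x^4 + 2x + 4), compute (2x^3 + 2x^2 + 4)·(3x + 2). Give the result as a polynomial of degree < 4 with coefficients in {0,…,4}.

Multiply in GF(5)[x]: (2x^3 + 2x^2 + 4)·(3x + 2) = x^4 + 4x^2 + 2x + 3.
Reduce using x^4 ≡ 3x + 1 (mod x^4 + 2x + 4).
Reduced: 4x^2 + 4.

4x^2 + 4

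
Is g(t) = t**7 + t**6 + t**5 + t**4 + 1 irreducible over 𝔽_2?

Yes

Check for roots in 𝔽_2: g(0) = 1; g(1) = 1.
No roots, so no linear factors.
Monic irreducibles of degree 2 over GF(2): t**2 + t + 1.
None of them divide g (all give nonzero remainder).
Monic irreducibles of degree 3 over GF(2): t**3 + t + 1, t**3 + t**2 + 1.
None of them divide g (all give nonzero remainder).
No irreducible factor of degree ≤ 3 exists, so g is irreducible over GF(2).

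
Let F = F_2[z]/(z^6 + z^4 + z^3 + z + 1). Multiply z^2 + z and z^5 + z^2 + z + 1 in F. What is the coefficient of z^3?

Multiply in F_2[z]: (z^2 + z)·(z^5 + z^2 + z + 1) = z^7 + z^6 + z^4 + z.
Reduce using z^6 ≡ z^4 + z^3 + z + 1 (mod z^6 + z^4 + z^3 + z + 1).
Reduced: z^5 + z^4 + z^3 + z^2 + z + 1.

1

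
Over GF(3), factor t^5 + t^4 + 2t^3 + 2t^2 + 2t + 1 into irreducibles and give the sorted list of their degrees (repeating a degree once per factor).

Write g(t) = t^5 + t^4 + 2t^3 + 2t^2 + 2t + 1.
Roots in GF(3): g(0) = 1; g(1) = 0 → root; g(2) = 2.
Linear factors from roots: (t + 2).
Complete factorization: g(t) = (t + 2)^3·(t^2 + t + 2).
Factor degrees with multiplicity: 1 + 1 + 1 + 2 = 5.

1, 1, 1, 2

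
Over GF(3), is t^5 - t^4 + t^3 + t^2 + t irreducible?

No

Write P(t) = t^5 - t^4 + t^3 + t^2 + t.
Check for roots in GF(3): P(0) = 0 → root; P(1) = 0 → root; P(2) = 0 → root.
P(0) = 0, so (t) divides P(t); P is reducible.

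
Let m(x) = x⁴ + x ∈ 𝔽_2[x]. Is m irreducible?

Check for roots in 𝔽_2: m(0) = 0 → root; m(1) = 0 → root.
m(0) = 0, so (x) divides m(x); m is reducible.

No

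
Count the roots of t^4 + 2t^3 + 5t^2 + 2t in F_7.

2

Write h(t) = t^4 + 2t^3 + 5t^2 + 2t.
Evaluate at each of the 7 elements of F_7:
h(0) = 0 → root; h(1) = 3; h(2) = 0 → root; h(3) = 4; h(4) = 3; h(5) = 2; h(6) = 2.
Roots: {0, 2}.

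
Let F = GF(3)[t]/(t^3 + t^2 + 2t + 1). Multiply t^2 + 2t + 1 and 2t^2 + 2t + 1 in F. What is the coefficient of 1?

0

Multiply in GF(3)[t]: (t^2 + 2t + 1)·(2t^2 + 2t + 1) = 2t^4 + t^2 + t + 1.
Reduce using t^3 ≡ 2t^2 + t + 2 (mod t^3 + t^2 + 2t + 1).
Reduced: 2t^2.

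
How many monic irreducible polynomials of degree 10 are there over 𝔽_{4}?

104754

Gauss's count: N_{4}(10) = (1/10) Σ_{d|10} μ(10/d)·4^d.
Divisors of 10: 1, 2, 5, 10; μ(10/d) for each: 1, -1, -1, 1.
Σ = 4^1 − 4^2 − 4^5 + 4^10 = 1047540.
N = 1047540/10 = 104754.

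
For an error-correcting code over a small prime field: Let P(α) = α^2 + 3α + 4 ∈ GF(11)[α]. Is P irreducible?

No

Check each element of GF(11) for a root: P(0)=4, P(1)=8, P(2)=3, P(3)=0, P(4)=10, P(5)=0, P(6)=3, P(7)=8, P(8)=4, P(9)=2, P(10)=2.
P(3) = 0, so (α − 3) divides P(α); P is reducible.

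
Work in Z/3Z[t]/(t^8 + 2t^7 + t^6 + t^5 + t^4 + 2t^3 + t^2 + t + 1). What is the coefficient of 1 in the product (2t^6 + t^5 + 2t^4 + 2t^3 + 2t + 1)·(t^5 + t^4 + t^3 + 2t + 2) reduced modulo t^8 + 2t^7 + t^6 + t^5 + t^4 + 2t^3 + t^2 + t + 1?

2

Multiply in Z/3Z[t]: (2t^6 + t^5 + 2t^4 + 2t^3 + 2t + 1)·(t^5 + t^4 + t^3 + 2t + 2) = 2t^11 + 2t^9 + 2t^8 + 2t^7 + t^6 + 2t^4 + 2t^3 + t^2 + 2.
Reduce using t^8 ≡ t^7 + 2t^6 + 2t^5 + 2t^4 + t^3 + 2t^2 + 2t + 2 (mod t^8 + 2t^7 + t^6 + t^5 + t^4 + 2t^3 + t^2 + t + 1).
Reduced: 2t^7 + 2t^6 + t^5 + 2t^3 + t + 2.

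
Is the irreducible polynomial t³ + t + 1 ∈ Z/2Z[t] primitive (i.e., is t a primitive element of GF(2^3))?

Yes

Write f(t) = t³ + t + 1.
|GF(2^3)^×| = 2^3 − 1 = 7. Prime factorization: 7 = 7.
f is primitive ⇔ t has order 7 in GF(2)[t]/(f), i.e. t^(7/q) ≠ 1 for each prime q | 7.
t^(1) mod f = t.
None equal 1, so t has full order 7; f is primitive.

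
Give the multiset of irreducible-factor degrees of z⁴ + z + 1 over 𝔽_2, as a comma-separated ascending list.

4

Write f(z) = z⁴ + z + 1.
Roots in 𝔽_2: f(0) = 1; f(1) = 1.
Complete factorization: f(z) = (z⁴ + z + 1).
Factor degrees with multiplicity: 4 = 4.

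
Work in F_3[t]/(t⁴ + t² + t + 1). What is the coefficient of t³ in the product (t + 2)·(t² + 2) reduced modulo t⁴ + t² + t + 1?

Multiply in F_3[t]: (t + 2)·(t² + 2) = t³ + 2t² + 2t + 1.
Reduced: t³ + 2t² + 2t + 1.

1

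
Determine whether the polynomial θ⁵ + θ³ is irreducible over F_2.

Write m(θ) = θ⁵ + θ³.
Check for roots in F_2: m(0) = 0 → root; m(1) = 0 → root.
m(0) = 0, so (θ) divides m(θ); m is reducible.

No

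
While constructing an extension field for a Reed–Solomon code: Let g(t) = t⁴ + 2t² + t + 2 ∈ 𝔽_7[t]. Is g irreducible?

No

Check for roots in 𝔽_7: g(0) = 2; g(1) = 6; g(2) = 0 → root; g(3) = 6; g(4) = 0 → root; g(5) = 3; g(6) = 4.
g(2) = 0, so (t − 2) divides g(t); g is reducible.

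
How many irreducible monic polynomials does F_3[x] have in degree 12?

x^(3^12) − x is the product of all monic irreducibles of degree dividing 12; Möbius inversion gives N = (1/12) Σ μ(12/d)·3^d.
Divisors of 12: 1, 2, 3, 4, 6, 12; μ(12/d) for each: 0, 1, 0, -1, -1, 1.
Σ = 3^2 − 3^4 − 3^6 + 3^12 = 530640.
N = 530640/12 = 44220.

44220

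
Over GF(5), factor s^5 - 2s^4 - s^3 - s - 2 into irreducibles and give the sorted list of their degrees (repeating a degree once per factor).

1, 2, 2

Write f(s) = s^5 - 2s^4 - s^3 - s - 2.
Roots in GF(5): f(0) = 3; f(1) = 0 → root; f(2) = 3; f(3) = 4; f(4) = 2.
Linear factors from roots: (s - 1).
Complete factorization: f(s) = (s - 1)·(s^2 + 2)·(s^2 - s + 1).
Factor degrees with multiplicity: 1 + 2 + 2 = 5.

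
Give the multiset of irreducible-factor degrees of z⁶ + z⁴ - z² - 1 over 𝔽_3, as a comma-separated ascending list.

1, 1, 2, 2

Write h(z) = z⁶ + z⁴ - z² - 1.
Roots in 𝔽_3: h(0) = 2; h(1) = 0 → root; h(2) = 0 → root.
Linear factors from roots: (z - 1), (z + 1).
Complete factorization: h(z) = (z + 1)·(z - 1)·(z² + 1)^2.
Factor degrees with multiplicity: 1 + 1 + 2 + 2 = 6.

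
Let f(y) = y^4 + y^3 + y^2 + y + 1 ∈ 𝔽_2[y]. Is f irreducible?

Check for roots in 𝔽_2: f(0) = 1; f(1) = 1.
No roots, so no linear factors.
Monic irreducibles of degree 2 over GF(2): y^2 + y + 1.
None of them divide f (all give nonzero remainder).
No irreducible factor of degree ≤ 2 exists, so f is irreducible over GF(2).

Yes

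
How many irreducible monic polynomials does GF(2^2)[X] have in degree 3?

20

Gauss's count: N_{4}(3) = (1/3) Σ_{d|3} μ(3/d)·4^d.
Divisors of 3: 1, 3; μ(3/d) for each: -1, 1.
Σ = − 4^1 + 4^3 = 60.
N = 60/3 = 20.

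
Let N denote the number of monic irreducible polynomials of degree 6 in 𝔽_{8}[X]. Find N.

x^(8^6) − x is the product of all monic irreducibles of degree dividing 6; Möbius inversion gives N = (1/6) Σ μ(6/d)·8^d.
Divisors of 6: 1, 2, 3, 6; μ(6/d) for each: 1, -1, -1, 1.
Σ = 8^1 − 8^2 − 8^3 + 8^6 = 261576.
N = 261576/6 = 43596.

43596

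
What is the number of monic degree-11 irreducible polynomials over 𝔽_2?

186

Gauss's count: N_{2}(11) = (1/11) Σ_{d|11} μ(11/d)·2^d.
Divisors of 11: 1, 11; μ(11/d) for each: -1, 1.
Σ = − 2^1 + 2^11 = 2046.
N = 2046/11 = 186.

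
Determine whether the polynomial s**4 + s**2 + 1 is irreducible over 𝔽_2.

Write f(s) = s**4 + s**2 + 1.
Check for roots in 𝔽_2: f(0) = 1; f(1) = 1.
No roots, so no linear factors.
Monic irreducibles of degree 2 over GF(2): s**2 + s + 1.
s**2 + s + 1 divides f: f(s) = (s**2 + s + 1)·(s**2 + s + 1).

No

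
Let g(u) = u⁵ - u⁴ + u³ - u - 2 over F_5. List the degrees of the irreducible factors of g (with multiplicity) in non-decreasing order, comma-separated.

1, 2, 2

Roots in F_5: g(0) = 3; g(1) = 3; g(2) = 0 → root; g(3) = 4; g(4) = 1.
Linear factors from roots: (u - 2).
Complete factorization: g(u) = (u - 2)·(u² + 2u - 2)·(u² - u + 2).
Factor degrees with multiplicity: 1 + 2 + 2 = 5.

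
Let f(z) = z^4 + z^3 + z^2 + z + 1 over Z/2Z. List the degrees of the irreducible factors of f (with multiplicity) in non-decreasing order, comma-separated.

4

Roots in Z/2Z: f(0) = 1; f(1) = 1.
Complete factorization: f(z) = (z^4 + z^3 + z^2 + z + 1).
Factor degrees with multiplicity: 4 = 4.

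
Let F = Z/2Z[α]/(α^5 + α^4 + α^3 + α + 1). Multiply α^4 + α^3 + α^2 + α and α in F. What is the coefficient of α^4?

0

Multiply in Z/2Z[α]: (α^4 + α^3 + α^2 + α)·(α) = α^5 + α^4 + α^3 + α^2.
Reduce using α^5 ≡ α^4 + α^3 + α + 1 (mod α^5 + α^4 + α^3 + α + 1).
Reduced: α^2 + α + 1.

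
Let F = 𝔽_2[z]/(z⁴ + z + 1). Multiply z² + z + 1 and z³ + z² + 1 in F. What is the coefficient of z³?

Multiply in 𝔽_2[z]: (z² + z + 1)·(z³ + z² + 1) = z⁵ + z + 1.
Reduce using z⁴ ≡ z + 1 (mod z⁴ + z + 1).
Reduced: z² + 1.

0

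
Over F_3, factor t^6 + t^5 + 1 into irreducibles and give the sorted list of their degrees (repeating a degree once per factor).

Write g(t) = t^6 + t^5 + 1.
Roots in F_3: g(0) = 1; g(1) = 0 → root; g(2) = 1.
Linear factors from roots: (t + 2).
Complete factorization: g(t) = (t + 2)·(t^2 + t + 2)·(t^3 + t^2 + 2t + 1).
Factor degrees with multiplicity: 1 + 2 + 3 = 6.

1, 2, 3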